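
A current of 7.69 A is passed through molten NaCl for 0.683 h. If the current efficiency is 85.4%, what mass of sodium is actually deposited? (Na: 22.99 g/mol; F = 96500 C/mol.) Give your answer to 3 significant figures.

Q = 7.69 × 2458.8 = 18910 C
n(e⁻) = 18910 / 96500 = 0.1960 mol
Na⁺ + e⁻ → Na, so theoretical m(Na) = 0.1960 × 22.99 = 4.506 g
Actual mass = 85.4% × 4.506 = 3.85 g

3.85 g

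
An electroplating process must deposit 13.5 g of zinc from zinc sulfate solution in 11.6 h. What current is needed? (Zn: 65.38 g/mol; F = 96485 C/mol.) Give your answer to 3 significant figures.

n(Zn) = 13.5 / 65.38 = 0.2065 mol
Zn²⁺ + 2e⁻ → Zn, so n(e⁻) = 2 × 0.2065 = 0.4130 mol
Q = 0.4130 × 96485 = 39850 C
I = Q / t = 39850 / 41760 s = 0.954 A

0.954 A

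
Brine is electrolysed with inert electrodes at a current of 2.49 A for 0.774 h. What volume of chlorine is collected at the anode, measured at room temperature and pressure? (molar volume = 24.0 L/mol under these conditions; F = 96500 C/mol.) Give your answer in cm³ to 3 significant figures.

Q = 2.49 A × 2786.4 s = 6938 C
n(e⁻) = Q/F = 6938/96500 = 0.07190 mol
2Cl⁻ → Cl₂ + 2e⁻, so n(Cl₂) = 0.07190 / 2 = 0.03595 mol
V = 0.03595 × 24.0 = 0.8628 L
= 863 cm³

863 cm³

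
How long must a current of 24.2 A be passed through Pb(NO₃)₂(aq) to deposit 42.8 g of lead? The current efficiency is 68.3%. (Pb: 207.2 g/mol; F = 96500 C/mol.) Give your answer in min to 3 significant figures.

40.2 min

n(Pb) = 42.8 / 207.2 = 0.2066 mol
Pb²⁺ + 2e⁻ → Pb, so n(e⁻) = 2 × 0.2066 = 0.4132 mol
Q = 0.4132 × 96500 / 0.683 = 58380 C
t = Q / I = 58380 / 24.2 = 2412 s = 40.2 min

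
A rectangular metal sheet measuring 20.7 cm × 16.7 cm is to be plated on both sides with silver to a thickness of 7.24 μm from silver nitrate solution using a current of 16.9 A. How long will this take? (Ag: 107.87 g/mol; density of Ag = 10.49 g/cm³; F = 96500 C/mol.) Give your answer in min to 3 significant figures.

Plated area = 2 × 20.7 × 16.7 = 691.4 cm²
Volume = 691.4 × 7.24×10⁻⁴ cm = 0.5006 cm³
m(Ag) = 0.5006 × 10.49 = 5.251 g
n(Ag) = 5.251 / 107.87 = 0.04868 mol; n(e⁻) = 0.04868 mol
Q = 0.04868 × 96500 = 4698 C
t = 4698 / 16.9 = 278.0 s = 4.63 min

4.63 min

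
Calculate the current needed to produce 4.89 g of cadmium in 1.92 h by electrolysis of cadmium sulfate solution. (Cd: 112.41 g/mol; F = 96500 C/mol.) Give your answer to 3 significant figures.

1.21 A

n(Cd) = 4.89 / 112.41 = 0.04350 mol
Cd²⁺ + 2e⁻ → Cd, so n(e⁻) = 2 × 0.04350 = 0.08700 mol
Q = 0.08700 × 96500 = 8396 C
I = Q / t = 8396 / 6912 s = 1.21 A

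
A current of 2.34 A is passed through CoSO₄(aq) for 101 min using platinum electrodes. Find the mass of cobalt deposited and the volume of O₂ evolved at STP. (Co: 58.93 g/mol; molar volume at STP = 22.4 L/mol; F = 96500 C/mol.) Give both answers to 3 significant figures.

Q = 2.34 × 6060 = 14180 C; n(e⁻) = 14180 / 96500 = 0.1469 mol
Cathode: Co²⁺ + 2e⁻ → Co → n(Co) = 0.1469/2 = 0.07345 mol → 4.33 g
Anode: 2H₂O → O₂ + 4H⁺ + 4e⁻ → n(O₂) = 0.1469/4 = 0.03673 mol → 0.823 L

4.33 g Co; 0.823 L O₂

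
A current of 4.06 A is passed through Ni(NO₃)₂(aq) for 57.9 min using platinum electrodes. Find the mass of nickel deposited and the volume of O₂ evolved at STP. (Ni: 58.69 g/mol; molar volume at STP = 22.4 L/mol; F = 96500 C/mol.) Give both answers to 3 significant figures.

Q = 4.06 × 3474 = 14100 C; n(e⁻) = 14100 / 96500 = 0.1461 mol
Cathode: Ni²⁺ + 2e⁻ → Ni → n(Ni) = 0.1461/2 = 0.07305 mol → 4.29 g
Anode: 2H₂O → O₂ + 4H⁺ + 4e⁻ → n(O₂) = 0.1461/4 = 0.03653 mol → 0.818 L

4.29 g Ni; 0.818 L O₂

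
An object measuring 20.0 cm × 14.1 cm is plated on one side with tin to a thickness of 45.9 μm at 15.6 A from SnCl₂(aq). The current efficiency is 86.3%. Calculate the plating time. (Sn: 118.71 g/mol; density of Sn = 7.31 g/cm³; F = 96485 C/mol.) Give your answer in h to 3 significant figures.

0.317 h

Plated area = 20.0 × 14.1 = 282.0 cm²
Volume = 282.0 × 45.9×10⁻⁴ cm = 1.294 cm³
m(Sn) = 1.294 × 7.31 = 9.459 g
n(Sn) = 9.459 / 118.71 = 0.07968 mol; n(e⁻) = 2 × 0.07968 = 0.1594 mol
Q = 0.1594 × 96485 / 0.863 = 17820 C
t = 17820 / 15.6 = 1142 s = 0.317 h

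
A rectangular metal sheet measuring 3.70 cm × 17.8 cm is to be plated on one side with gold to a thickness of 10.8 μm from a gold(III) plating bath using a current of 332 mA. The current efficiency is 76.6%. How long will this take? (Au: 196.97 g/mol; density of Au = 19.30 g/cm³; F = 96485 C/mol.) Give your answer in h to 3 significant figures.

Plated area = 3.70 × 17.8 = 65.86 cm²
Volume = 65.86 × 10.8×10⁻⁴ cm = 0.07113 cm³
m(Au) = 0.07113 × 19.30 = 1.373 g
n(Au) = 1.373 / 196.97 = 0.006971 mol; n(e⁻) = 3 × 0.006971 = 0.02091 mol
Q = 0.02091 × 96485 / 0.766 = 2634 C
t = 2634 / 0.332 = 7934 s = 2.20 h

2.20 h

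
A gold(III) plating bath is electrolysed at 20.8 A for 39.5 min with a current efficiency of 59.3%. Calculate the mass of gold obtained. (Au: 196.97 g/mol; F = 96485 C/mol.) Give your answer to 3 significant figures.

Q = 20.8 × 2370 = 49300 C
n(e⁻) = 49300 / 96485 = 0.5110 mol
Au³⁺ + 3e⁻ → Au, so theoretical m(Au) = 0.1703 × 196.97 = 33.54 g
Actual mass = 59.3% × 33.54 = 19.9 g

19.9 g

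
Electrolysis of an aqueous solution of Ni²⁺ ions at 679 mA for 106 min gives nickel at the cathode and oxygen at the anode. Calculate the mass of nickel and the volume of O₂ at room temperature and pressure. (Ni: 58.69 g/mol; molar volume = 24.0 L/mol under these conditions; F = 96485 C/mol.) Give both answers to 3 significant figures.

1.31 g Ni; 0.269 L O₂

Q = 0.679 × 6360 = 4318 C; n(e⁻) = 4318 / 96485 = 0.04475 mol
Cathode: Ni²⁺ + 2e⁻ → Ni → n(Ni) = 0.04475/2 = 0.02238 mol → 1.31 g
Anode: 2H₂O → O₂ + 4H⁺ + 4e⁻ → n(O₂) = 0.04475/4 = 0.01119 mol → 0.269 L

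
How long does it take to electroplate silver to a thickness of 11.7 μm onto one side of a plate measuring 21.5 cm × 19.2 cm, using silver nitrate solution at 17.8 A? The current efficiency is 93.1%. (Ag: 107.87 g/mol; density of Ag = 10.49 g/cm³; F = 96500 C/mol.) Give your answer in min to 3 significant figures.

4.56 min

Plated area = 21.5 × 19.2 = 412.8 cm²
Volume = 412.8 × 11.7×10⁻⁴ cm = 0.4830 cm³
m(Ag) = 0.4830 × 10.49 = 5.067 g
n(Ag) = 5.067 / 107.87 = 0.04697 mol; n(e⁻) = 0.04697 mol
Q = 0.04697 × 96500 / 0.931 = 4869 C
t = 4869 / 17.8 = 273.5 s = 4.56 min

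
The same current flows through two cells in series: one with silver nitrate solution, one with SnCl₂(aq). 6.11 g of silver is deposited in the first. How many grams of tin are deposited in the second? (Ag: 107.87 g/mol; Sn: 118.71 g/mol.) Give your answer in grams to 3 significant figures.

n(Ag) = 6.11 / 107.87 = 0.05664 mol
Ag⁺ + e⁻ → Ag, so n(e⁻) = 0.05664 mol
Same current for the same time ⇒ same n(e⁻) = 0.05664 mol in both cells.
Sn²⁺ + 2e⁻ → Sn, so n(Sn) = 0.05664 / 2 = 0.02832 mol
m(Sn) = 0.02832 × 118.71 = 3.36 g

3.36 g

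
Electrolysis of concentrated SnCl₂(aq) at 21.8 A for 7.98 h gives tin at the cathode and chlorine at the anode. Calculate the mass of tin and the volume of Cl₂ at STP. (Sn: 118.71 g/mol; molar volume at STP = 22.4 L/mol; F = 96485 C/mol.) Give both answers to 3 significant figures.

Q = 21.8 × 28728 = 6.263×10^5 C; n(e⁻) = 6.263×10^5 / 96485 = 6.491 mol
Cathode: Sn²⁺ + 2e⁻ → Sn → n(Sn) = 6.491/2 = 3.246 mol → 385 g
Anode: 2Cl⁻ → Cl₂ + 2e⁻ → n(Cl₂) = 6.491/2 = 3.246 mol → 72.7 L

385 g Sn; 72.7 L Cl₂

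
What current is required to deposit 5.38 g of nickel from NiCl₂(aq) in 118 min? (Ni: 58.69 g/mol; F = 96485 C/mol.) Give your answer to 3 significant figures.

n(Ni) = 5.38 / 58.69 = 0.09167 mol
Ni²⁺ + 2e⁻ → Ni, so n(e⁻) = 2 × 0.09167 = 0.1833 mol
Q = 0.1833 × 96485 = 17690 C
I = Q / t = 17690 / 7080 s = 2.50 A

2.50 A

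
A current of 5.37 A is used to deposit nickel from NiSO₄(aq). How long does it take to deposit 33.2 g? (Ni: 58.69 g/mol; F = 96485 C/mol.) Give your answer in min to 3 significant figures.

n(Ni) = 33.2 / 58.69 = 0.5657 mol
Ni²⁺ + 2e⁻ → Ni, so n(e⁻) = 2 × 0.5657 = 1.131 mol
Q = 1.131 × 96485 = 1.091×10^5 C
t = Q / I = 1.091×10^5 / 5.37 = 20320 s = 339 min

339 min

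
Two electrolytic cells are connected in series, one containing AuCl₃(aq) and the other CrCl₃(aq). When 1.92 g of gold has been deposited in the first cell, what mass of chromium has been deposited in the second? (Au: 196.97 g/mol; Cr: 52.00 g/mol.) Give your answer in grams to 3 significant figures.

0.507 g

n(Au) = 1.92 / 196.97 = 0.009748 mol
Au³⁺ + 3e⁻ → Au, so n(e⁻) = 3 × 0.009748 = 0.02924 mol
Same current for the same time ⇒ same n(e⁻) = 0.02924 mol in both cells.
Cr³⁺ + 3e⁻ → Cr, so n(Cr) = 0.02924 / 3 = 0.009747 mol
m(Cr) = 0.009747 × 52.00 = 0.507 g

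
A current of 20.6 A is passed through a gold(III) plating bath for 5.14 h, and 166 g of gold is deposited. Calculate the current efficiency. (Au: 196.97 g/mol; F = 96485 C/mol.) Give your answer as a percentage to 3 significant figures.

Q = 20.6 × 18504 = 3.812×10^5 C
n(e⁻) = 3.812×10^5 / 96485 = 3.951 mol
Au³⁺ + 3e⁻ → Au, so theoretical n(Au) = 1.317 mol → 259.4 g
Efficiency = 166 / 259.4 = 0.6399 = 64.0%

64.0%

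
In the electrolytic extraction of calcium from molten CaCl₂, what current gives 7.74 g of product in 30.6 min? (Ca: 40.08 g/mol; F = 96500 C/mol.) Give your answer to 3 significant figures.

20.3 A

n(Ca) = 7.74 / 40.08 = 0.1931 mol
Ca²⁺ + 2e⁻ → Ca, so n(e⁻) = 2 × 0.1931 = 0.3862 mol
Q = 0.3862 × 96500 = 37270 C
I = Q / t = 37270 / 1836 s = 20.3 A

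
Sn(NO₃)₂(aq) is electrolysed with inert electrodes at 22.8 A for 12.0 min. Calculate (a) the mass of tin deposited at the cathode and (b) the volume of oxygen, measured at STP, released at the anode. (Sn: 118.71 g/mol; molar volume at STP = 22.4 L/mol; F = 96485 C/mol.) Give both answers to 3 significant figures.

10.1 g Sn; 0.953 L O₂

Q = 22.8 × 720 = 16420 C; n(e⁻) = 16420 / 96485 = 0.1702 mol
Cathode: Sn²⁺ + 2e⁻ → Sn → n(Sn) = 0.1702/2 = 0.08510 mol → 10.1 g
Anode: 2H₂O → O₂ + 4H⁺ + 4e⁻ → n(O₂) = 0.1702/4 = 0.04255 mol → 0.953 L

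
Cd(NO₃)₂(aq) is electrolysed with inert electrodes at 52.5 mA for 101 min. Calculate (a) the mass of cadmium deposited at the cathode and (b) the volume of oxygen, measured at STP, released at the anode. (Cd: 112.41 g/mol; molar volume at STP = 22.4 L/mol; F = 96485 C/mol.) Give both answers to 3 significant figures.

Q = 0.0525 × 6060 = 318.2 C; n(e⁻) = 318.2 / 96485 = 0.003298 mol
Cathode: Cd²⁺ + 2e⁻ → Cd → n(Cd) = 0.003298/2 = 0.001649 mol → 0.185 g
Anode: 2H₂O → O₂ + 4H⁺ + 4e⁻ → n(O₂) = 0.003298/4 = 8.245×10^-4 mol → 0.0185 L

0.185 g Cd; 0.0185 L O₂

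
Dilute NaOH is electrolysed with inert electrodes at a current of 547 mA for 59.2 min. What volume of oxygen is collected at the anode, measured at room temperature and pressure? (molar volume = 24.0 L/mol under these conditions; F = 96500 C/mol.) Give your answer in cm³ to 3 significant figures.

Q = 0.547 A × 3552 s = 1943 C
Moles of electrons = 1943 / 96500 = 0.02013 mol
2H₂O → O₂ + 4H⁺ + 4e⁻, so n(O₂) = 0.02013 / 4 = 0.005033 mol
V = 0.005033 × 24.0 = 0.1208 L
= 121 cm³

121 cm³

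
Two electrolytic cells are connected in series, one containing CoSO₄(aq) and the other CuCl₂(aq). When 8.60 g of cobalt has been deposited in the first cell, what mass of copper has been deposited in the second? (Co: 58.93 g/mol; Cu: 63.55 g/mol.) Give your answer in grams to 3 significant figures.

9.27 g

n(Co) = 8.60 / 58.93 = 0.1459 mol
Co²⁺ + 2e⁻ → Co, so n(e⁻) = 2 × 0.1459 = 0.2918 mol
Same current for the same time ⇒ same n(e⁻) = 0.2918 mol in both cells.
Cu²⁺ + 2e⁻ → Cu, so n(Cu) = 0.2918 / 2 = 0.1459 mol
m(Cu) = 0.1459 × 63.55 = 9.27 g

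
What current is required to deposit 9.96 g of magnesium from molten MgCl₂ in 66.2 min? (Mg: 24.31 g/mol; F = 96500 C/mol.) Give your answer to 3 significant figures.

n(Mg) = 9.96 / 24.31 = 0.4097 mol
Mg²⁺ + 2e⁻ → Mg, so n(e⁻) = 2 × 0.4097 = 0.8194 mol
Q = 0.8194 × 96500 = 79070 C
I = Q / t = 79070 / 3972 s = 19.9 A

19.9 A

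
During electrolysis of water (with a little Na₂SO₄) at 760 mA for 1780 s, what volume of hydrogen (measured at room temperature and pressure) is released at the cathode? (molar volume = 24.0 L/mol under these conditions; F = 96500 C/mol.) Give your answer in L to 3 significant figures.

0.168 L

Q = 0.760 A × 1780 s = 1353 C
n(e⁻) = 1353 / 96500 = 0.01402 mol
2H⁺ + 2e⁻ → H₂, so n(H₂) = 0.01402 / 2 = 0.007010 mol
V = 0.007010 × 24.0 = 0.1682 L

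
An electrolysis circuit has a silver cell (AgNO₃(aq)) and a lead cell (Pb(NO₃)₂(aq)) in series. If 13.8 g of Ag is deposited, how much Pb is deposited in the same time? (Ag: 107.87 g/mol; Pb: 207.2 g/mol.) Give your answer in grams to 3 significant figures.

n(Ag) = 13.8 / 107.87 = 0.1279 mol
Ag⁺ + e⁻ → Ag, so n(e⁻) = 0.1279 mol
In series, the same 0.1279 mol of electrons flows through the second cell.
Pb²⁺ + 2e⁻ → Pb, so n(Pb) = 0.1279 / 2 = 0.06395 mol
m(Pb) = 0.06395 × 207.2 = 13.3 g

13.3 g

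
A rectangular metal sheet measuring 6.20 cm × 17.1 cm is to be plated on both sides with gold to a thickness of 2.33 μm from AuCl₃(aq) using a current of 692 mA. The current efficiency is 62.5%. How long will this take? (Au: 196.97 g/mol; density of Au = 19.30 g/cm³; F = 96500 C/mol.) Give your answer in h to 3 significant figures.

0.900 h

Plated area = 2 × 6.20 × 17.1 = 212.0 cm²
Volume = 212.0 × 2.33×10⁻⁴ cm = 0.04940 cm³
m(Au) = 0.04940 × 19.30 = 0.9534 g
n(Au) = 0.9534 / 196.97 = 0.004840 mol; n(e⁻) = 3 × 0.004840 = 0.01452 mol
Q = 0.01452 × 96500 / 0.625 = 2242 C
t = 2242 / 0.692 = 3240 s = 0.900 h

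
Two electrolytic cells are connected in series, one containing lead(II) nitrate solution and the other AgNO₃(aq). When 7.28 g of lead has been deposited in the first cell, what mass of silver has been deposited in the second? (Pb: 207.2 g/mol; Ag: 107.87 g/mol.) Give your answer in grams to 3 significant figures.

n(Pb) = 7.28 / 207.2 = 0.03514 mol
Pb²⁺ + 2e⁻ → Pb, so n(e⁻) = 2 × 0.03514 = 0.07028 mol
Since the cells are in series, n(e⁻) in the Ag cell is also 0.07028 mol.
Ag⁺ + e⁻ → Ag, so n(Ag) = 0.07028 mol
m(Ag) = 0.07028 × 107.87 = 7.58 g

7.58 g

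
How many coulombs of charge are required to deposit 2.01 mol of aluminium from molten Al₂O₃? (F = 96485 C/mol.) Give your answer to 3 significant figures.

Al³⁺ + 3e⁻ → Al, so n(e⁻) = 3 × 2.01 = 6.030 mol
Q = 6.030 × 96485 = 5.818×10^5 C

5.82×10^5 C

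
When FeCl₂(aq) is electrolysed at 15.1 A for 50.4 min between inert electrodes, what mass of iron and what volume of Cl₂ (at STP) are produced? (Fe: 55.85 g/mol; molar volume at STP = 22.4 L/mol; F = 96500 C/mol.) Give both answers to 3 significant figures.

13.2 g Fe; 5.30 L Cl₂

Q = 15.1 × 3024 = 45660 C; n(e⁻) = 45660 / 96500 = 0.4732 mol
Cathode: Fe²⁺ + 2e⁻ → Fe → n(Fe) = 0.4732/2 = 0.2366 mol → 13.2 g
Anode: 2Cl⁻ → Cl₂ + 2e⁻ → n(Cl₂) = 0.4732/2 = 0.2366 mol → 5.30 L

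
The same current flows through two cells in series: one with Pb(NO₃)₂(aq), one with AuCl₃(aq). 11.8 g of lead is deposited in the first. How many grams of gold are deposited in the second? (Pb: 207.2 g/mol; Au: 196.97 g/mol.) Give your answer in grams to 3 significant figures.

7.48 g

n(Pb) = 11.8 / 207.2 = 0.05695 mol
Pb²⁺ + 2e⁻ → Pb, so n(e⁻) = 2 × 0.05695 = 0.1139 mol
In series, the same 0.1139 mol of electrons flows through the second cell.
Au³⁺ + 3e⁻ → Au, so n(Au) = 0.1139 / 3 = 0.03797 mol
m(Au) = 0.03797 × 196.97 = 7.48 g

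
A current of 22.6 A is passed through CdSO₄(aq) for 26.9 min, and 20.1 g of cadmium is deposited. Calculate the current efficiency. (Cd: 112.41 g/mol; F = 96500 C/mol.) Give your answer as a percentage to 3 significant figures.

94.6%

Q = 22.6 × 1614 = 36480 C
n(e⁻) = 36480 / 96500 = 0.3780 mol
Cd²⁺ + 2e⁻ → Cd, so theoretical n(Cd) = 0.1890 mol → 21.25 g
Efficiency = 20.1 / 21.25 = 0.9459 = 94.6%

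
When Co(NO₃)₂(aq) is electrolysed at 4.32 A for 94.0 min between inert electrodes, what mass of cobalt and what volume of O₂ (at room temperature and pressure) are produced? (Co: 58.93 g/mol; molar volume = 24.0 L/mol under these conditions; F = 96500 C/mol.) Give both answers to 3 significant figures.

7.44 g Co; 1.51 L O₂

Q = 4.32 × 5640 = 24360 C; n(e⁻) = 24360 / 96500 = 0.2524 mol
Cathode: Co²⁺ + 2e⁻ → Co → n(Co) = 0.2524/2 = 0.1262 mol → 7.44 g
Anode: 2H₂O → O₂ + 4H⁺ + 4e⁻ → n(O₂) = 0.2524/4 = 0.06310 mol → 1.51 L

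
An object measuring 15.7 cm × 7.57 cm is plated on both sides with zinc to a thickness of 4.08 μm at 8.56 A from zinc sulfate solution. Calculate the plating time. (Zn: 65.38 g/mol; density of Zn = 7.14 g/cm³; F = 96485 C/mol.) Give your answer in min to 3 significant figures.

Plated area = 2 × 15.7 × 7.57 = 237.7 cm²
Volume = 237.7 × 4.08×10⁻⁴ cm = 0.09698 cm³
m(Zn) = 0.09698 × 7.14 = 0.6924 g
n(Zn) = 0.6924 / 65.38 = 0.01059 mol; n(e⁻) = 2 × 0.01059 = 0.02118 mol
Q = 0.02118 × 96485 = 2044 C
t = 2044 / 8.56 = 238.8 s = 3.98 min

3.98 min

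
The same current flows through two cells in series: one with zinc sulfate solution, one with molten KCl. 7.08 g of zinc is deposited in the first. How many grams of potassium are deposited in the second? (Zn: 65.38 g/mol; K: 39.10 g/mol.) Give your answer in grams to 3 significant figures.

8.47 g

n(Zn) = 7.08 / 65.38 = 0.1083 mol
Zn²⁺ + 2e⁻ → Zn, so n(e⁻) = 2 × 0.1083 = 0.2166 mol
Since the cells are in series, n(e⁻) in the K cell is also 0.2166 mol.
K⁺ + e⁻ → K, so n(K) = 0.2166 mol
m(K) = 0.2166 × 39.10 = 8.47 g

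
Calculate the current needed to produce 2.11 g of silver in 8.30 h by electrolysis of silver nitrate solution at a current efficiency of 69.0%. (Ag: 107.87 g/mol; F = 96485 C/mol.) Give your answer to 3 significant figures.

n(Ag) = 2.11 / 107.87 = 0.01956 mol
Ag⁺ + e⁻ → Ag, so n(e⁻) = 0.01956 mol
Q = 0.01956 × 96485 / 0.690 = 2735 C
I = Q / t = 2735 / 29880 s = 0.0915 A

0.0915 A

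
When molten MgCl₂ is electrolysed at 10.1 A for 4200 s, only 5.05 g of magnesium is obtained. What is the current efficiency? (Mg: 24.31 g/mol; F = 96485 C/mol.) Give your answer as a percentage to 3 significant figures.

94.5%

Q = 10.1 × 4200 = 42420 C
n(e⁻) = 42420 / 96485 = 0.4397 mol
Mg²⁺ + 2e⁻ → Mg, so theoretical n(Mg) = 0.2199 mol → 5.346 g
Efficiency = 5.05 / 5.346 = 0.9446 = 94.5%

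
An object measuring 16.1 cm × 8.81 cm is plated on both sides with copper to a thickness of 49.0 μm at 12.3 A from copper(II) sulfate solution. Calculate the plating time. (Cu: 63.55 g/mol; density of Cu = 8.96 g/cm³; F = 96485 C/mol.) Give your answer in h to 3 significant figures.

0.854 h

Plated area = 2 × 16.1 × 8.81 = 283.7 cm²
Volume = 283.7 × 49.0×10⁻⁴ cm = 1.390 cm³
m(Cu) = 1.390 × 8.96 = 12.45 g
n(Cu) = 12.45 / 63.55 = 0.1959 mol; n(e⁻) = 2 × 0.1959 = 0.3918 mol
Q = 0.3918 × 96485 = 37800 C
t = 37800 / 12.3 = 3073 s = 0.854 h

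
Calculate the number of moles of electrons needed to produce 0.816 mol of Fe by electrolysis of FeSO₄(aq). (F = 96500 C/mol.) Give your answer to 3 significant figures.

Fe²⁺ + 2e⁻ → Fe, so n(e⁻) = 2 × 0.816 = 1.632 mol

1.63 mol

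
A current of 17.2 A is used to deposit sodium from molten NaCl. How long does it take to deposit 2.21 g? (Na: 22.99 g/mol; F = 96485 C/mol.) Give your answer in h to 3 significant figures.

n(Na) = 2.21 / 22.99 = 0.09613 mol
Na⁺ + e⁻ → Na, so n(e⁻) = 0.09613 mol
Q = 0.09613 × 96485 = 9275 C
t = Q / I = 9275 / 17.2 = 539.2 s = 0.150 h

0.150 h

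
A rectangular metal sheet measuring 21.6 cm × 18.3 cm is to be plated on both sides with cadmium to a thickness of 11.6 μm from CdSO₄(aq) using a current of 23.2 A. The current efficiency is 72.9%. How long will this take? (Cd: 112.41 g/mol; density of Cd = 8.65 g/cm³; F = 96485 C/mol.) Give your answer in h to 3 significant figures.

Plated area = 2 × 21.6 × 18.3 = 790.6 cm²
Volume = 790.6 × 11.6×10⁻⁴ cm = 0.9171 cm³
m(Cd) = 0.9171 × 8.65 = 7.933 g
n(Cd) = 7.933 / 112.41 = 0.07057 mol; n(e⁻) = 2 × 0.07057 = 0.1411 mol
Q = 0.1411 × 96485 / 0.729 = 18670 C
t = 18670 / 23.2 = 804.7 s = 0.224 h

0.224 h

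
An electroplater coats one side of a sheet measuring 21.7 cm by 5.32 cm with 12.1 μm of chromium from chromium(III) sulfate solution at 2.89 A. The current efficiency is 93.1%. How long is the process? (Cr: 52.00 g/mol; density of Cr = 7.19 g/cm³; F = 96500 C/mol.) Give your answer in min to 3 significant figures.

Plated area = 21.7 × 5.32 = 115.4 cm²
Volume = 115.4 × 12.1×10⁻⁴ cm = 0.1396 cm³
m(Cr) = 0.1396 × 7.19 = 1.004 g
n(Cr) = 1.004 / 52.00 = 0.01931 mol; n(e⁻) = 3 × 0.01931 = 0.05793 mol
Q = 0.05793 × 96500 / 0.931 = 6005 C
t = 6005 / 2.89 = 2078 s = 34.6 min

34.6 min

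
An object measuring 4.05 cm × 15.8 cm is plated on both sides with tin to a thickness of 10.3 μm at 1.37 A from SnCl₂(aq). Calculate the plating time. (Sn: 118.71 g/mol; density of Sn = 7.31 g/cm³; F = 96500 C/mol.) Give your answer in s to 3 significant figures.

Plated area = 2 × 4.05 × 15.8 = 128.0 cm²
Volume = 128.0 × 10.3×10⁻⁴ cm = 0.1318 cm³
m(Sn) = 0.1318 × 7.31 = 0.9635 g
n(Sn) = 0.9635 / 118.71 = 0.008116 mol; n(e⁻) = 2 × 0.008116 = 0.01623 mol
Q = 0.01623 × 96500 = 1566 C
t = 1566 / 1.37 = 1143 s

1140 s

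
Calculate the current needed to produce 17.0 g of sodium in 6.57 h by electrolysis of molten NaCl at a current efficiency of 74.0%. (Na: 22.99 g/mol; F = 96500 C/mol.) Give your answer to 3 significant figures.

4.08 A

n(Na) = 17.0 / 22.99 = 0.7395 mol
Na⁺ + e⁻ → Na, so n(e⁻) = 0.7395 mol
Q = 0.7395 × 96500 / 0.740 = 96430 C
I = Q / t = 96430 / 23652 s = 4.08 A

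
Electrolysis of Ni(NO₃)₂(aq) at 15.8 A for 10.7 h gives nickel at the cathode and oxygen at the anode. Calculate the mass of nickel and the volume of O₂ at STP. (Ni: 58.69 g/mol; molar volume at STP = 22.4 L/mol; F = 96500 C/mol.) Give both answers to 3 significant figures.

Q = 15.8 × 38520 = 6.086×10^5 C; n(e⁻) = 6.086×10^5 / 96500 = 6.307 mol
Cathode: Ni²⁺ + 2e⁻ → Ni → n(Ni) = 6.307/2 = 3.154 mol → 185 g
Anode: 2H₂O → O₂ + 4H⁺ + 4e⁻ → n(O₂) = 6.307/4 = 1.577 mol → 35.3 L

185 g Ni; 35.3 L O₂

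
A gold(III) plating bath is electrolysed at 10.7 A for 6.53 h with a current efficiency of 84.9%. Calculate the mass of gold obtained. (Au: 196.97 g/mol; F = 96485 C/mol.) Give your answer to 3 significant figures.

Q = 10.7 × 23508 = 2.515×10^5 C
n(e⁻) = 2.515×10^5 / 96485 = 2.607 mol
Au³⁺ + 3e⁻ → Au, so theoretical m(Au) = 0.8690 × 196.97 = 171.2 g
Actual mass = 84.9% × 171.2 = 145 g

145 g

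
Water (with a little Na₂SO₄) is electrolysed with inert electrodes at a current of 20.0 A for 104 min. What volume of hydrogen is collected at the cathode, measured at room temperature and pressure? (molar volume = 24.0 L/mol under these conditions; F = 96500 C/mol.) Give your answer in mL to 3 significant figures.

Q = 20.0 A × 6240 s = 1.248×10^5 C
n(e⁻) = Q/F = 1.248×10^5/96500 = 1.293 mol
2H⁺ + 2e⁻ → H₂, so n(H₂) = 1.293 / 2 = 0.6465 mol
V = 0.6465 × 24.0 = 15.52 L
= 15500 mL

15500 mL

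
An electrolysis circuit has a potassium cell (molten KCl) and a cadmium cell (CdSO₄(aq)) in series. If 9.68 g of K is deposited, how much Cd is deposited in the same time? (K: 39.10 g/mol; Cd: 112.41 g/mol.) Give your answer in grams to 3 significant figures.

13.9 g

n(K) = 9.68 / 39.10 = 0.2476 mol
K⁺ + e⁻ → K, so n(e⁻) = 0.2476 mol
Since the cells are in series, n(e⁻) in the Cd cell is also 0.2476 mol.
Cd²⁺ + 2e⁻ → Cd, so n(Cd) = 0.2476 / 2 = 0.1238 mol
m(Cd) = 0.1238 × 112.41 = 13.9 g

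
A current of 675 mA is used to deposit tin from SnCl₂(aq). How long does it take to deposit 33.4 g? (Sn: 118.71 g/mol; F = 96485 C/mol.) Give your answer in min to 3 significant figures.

1340 min

n(Sn) = 33.4 / 118.71 = 0.2814 mol
Sn²⁺ + 2e⁻ → Sn, so n(e⁻) = 2 × 0.2814 = 0.5628 mol
Q = 0.5628 × 96485 = 54300 C
t = Q / I = 54300 / 0.675 = 80440 s = 1340 min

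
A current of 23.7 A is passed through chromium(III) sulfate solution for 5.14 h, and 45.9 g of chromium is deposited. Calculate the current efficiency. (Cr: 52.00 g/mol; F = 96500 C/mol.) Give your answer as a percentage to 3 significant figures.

Q = 23.7 × 18504 = 4.385×10^5 C
n(e⁻) = 4.385×10^5 / 96500 = 4.544 mol
Cr³⁺ + 3e⁻ → Cr, so theoretical n(Cr) = 1.515 mol → 78.78 g
Efficiency = 45.9 / 78.78 = 0.5826 = 58.3%

58.3%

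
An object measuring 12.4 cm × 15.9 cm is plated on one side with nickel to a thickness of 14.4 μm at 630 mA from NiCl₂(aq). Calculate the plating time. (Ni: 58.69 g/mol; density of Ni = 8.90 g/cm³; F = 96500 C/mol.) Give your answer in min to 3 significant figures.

Plated area = 12.4 × 15.9 = 197.2 cm²
Volume = 197.2 × 14.4×10⁻⁴ cm = 0.2840 cm³
m(Ni) = 0.2840 × 8.90 = 2.528 g
n(Ni) = 2.528 / 58.69 = 0.04307 mol; n(e⁻) = 2 × 0.04307 = 0.08614 mol
Q = 0.08614 × 96500 = 8313 C
t = 8313 / 0.630 = 13200 s = 220 min

220 min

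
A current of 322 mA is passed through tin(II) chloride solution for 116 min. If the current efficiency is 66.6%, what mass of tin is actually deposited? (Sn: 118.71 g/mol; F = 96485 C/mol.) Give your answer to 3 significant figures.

Q = 0.322 × 6960 = 2241 C
n(e⁻) = 2241 / 96485 = 0.02323 mol
Sn²⁺ + 2e⁻ → Sn, so theoretical m(Sn) = 0.01162 × 118.71 = 1.379 g
Actual mass = 66.6% × 1.379 = 0.918 g

0.918 g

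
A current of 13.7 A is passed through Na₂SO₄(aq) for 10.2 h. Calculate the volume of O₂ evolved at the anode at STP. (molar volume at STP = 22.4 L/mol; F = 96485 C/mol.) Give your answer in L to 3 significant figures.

Q = It = 13.7 × 36720 = 5.031×10^5 C
n(e⁻) = Q/F = 5.031×10^5/96485 = 5.214 mol
2H₂O → O₂ + 4H⁺ + 4e⁻, so n(O₂) = 5.214 / 4 = 1.304 mol
V = 1.304 × 22.4 = 29.21 L

29.2 L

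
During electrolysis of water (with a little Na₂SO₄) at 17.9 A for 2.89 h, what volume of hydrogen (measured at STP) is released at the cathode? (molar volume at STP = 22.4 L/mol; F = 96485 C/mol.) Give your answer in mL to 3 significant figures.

Q = It = 17.9 × 10404 = 1.862×10^5 C
n(e⁻) = 1.862×10^5 / 96485 = 1.930 mol
2H⁺ + 2e⁻ → H₂, so n(H₂) = 1.930 / 2 = 0.9650 mol
V = 0.9650 × 22.4 = 21.62 L
= 21600 mL

21600 mL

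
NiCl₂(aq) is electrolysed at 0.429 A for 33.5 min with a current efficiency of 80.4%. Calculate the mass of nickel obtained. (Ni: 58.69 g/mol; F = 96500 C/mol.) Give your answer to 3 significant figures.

Q = 0.429 × 2010 = 862.3 C
n(e⁻) = 862.3 / 96500 = 0.008936 mol
Ni²⁺ + 2e⁻ → Ni, so theoretical m(Ni) = 0.004468 × 58.69 = 0.2622 g
Actual mass = 80.4% × 0.2622 = 0.211 g

0.211 g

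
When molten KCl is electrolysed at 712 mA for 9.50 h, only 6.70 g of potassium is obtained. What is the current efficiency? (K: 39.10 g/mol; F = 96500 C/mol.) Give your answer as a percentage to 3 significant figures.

67.9%

Q = 0.712 × 34200 = 24350 C
n(e⁻) = 24350 / 96500 = 0.2523 mol
K⁺ + e⁻ → K, so theoretical n(K) = 0.2523 mol → 9.865 g
Efficiency = 6.70 / 9.865 = 0.6792 = 67.9%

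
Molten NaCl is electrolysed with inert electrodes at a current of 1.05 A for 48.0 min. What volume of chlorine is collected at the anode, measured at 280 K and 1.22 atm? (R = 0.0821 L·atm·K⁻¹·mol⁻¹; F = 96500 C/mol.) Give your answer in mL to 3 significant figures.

Charge passed = 1.05 × 2880 = 3024 C
n(e⁻) = Q/F = 3024/96500 = 0.03134 mol
2Cl⁻ → Cl₂ + 2e⁻, so n(Cl₂) = 0.03134 / 2 = 0.01567 mol
V = nRT/P = 0.01567 × 0.0821 × 280 / 1.22 = 0.2953 L
= 295 mL

295 mL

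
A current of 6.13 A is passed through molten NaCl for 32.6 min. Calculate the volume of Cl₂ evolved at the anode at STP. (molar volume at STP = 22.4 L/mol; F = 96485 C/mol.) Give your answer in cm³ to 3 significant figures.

1390 cm³

Q = It = 6.13 × 1956 = 11990 C
Moles of electrons = 11990 / 96485 = 0.1243 mol
2Cl⁻ → Cl₂ + 2e⁻, so n(Cl₂) = 0.1243 / 2 = 0.06215 mol
V = 0.06215 × 22.4 = 1.392 L
= 1390 cm³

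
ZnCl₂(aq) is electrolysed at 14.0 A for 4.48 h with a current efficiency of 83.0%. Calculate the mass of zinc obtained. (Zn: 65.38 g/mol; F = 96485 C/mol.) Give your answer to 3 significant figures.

63.5 g

Q = 14.0 × 16128 = 2.258×10^5 C
n(e⁻) = 2.258×10^5 / 96485 = 2.340 mol
Zn²⁺ + 2e⁻ → Zn, so theoretical m(Zn) = 1.170 × 65.38 = 76.49 g
Actual mass = 83.0% × 76.49 = 63.5 g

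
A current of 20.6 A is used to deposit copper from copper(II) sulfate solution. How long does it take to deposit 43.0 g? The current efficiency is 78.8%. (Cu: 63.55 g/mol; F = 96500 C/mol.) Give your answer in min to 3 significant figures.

134 min

n(Cu) = 43.0 / 63.55 = 0.6766 mol
Cu²⁺ + 2e⁻ → Cu, so n(e⁻) = 2 × 0.6766 = 1.353 mol
Q = 1.353 × 96500 / 0.788 = 1.657×10^5 C
t = Q / I = 1.657×10^5 / 20.6 = 8044 s = 134 min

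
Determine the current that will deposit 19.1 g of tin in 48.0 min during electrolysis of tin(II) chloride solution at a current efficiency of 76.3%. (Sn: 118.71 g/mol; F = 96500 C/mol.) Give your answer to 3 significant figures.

14.1 A

n(Sn) = 19.1 / 118.71 = 0.1609 mol
Sn²⁺ + 2e⁻ → Sn, so n(e⁻) = 2 × 0.1609 = 0.3218 mol
Q = 0.3218 × 96500 / 0.763 = 40700 C
I = Q / t = 40700 / 2880 s = 14.1 A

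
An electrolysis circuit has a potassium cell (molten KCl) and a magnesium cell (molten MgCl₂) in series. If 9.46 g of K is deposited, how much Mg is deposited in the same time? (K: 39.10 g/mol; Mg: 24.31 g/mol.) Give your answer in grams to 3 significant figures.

n(K) = 9.46 / 39.10 = 0.2419 mol
K⁺ + e⁻ → K, so n(e⁻) = 0.2419 mol
In series, the same 0.2419 mol of electrons flows through the second cell.
Mg²⁺ + 2e⁻ → Mg, so n(Mg) = 0.2419 / 2 = 0.1210 mol
m(Mg) = 0.1210 × 24.31 = 2.94 g

2.94 g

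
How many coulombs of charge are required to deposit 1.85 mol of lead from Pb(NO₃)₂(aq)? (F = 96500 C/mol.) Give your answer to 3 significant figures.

Pb²⁺ + 2e⁻ → Pb, so n(e⁻) = 2 × 1.85 = 3.700 mol
Q = 3.700 × 96500 = 3.571×10^5 C

3.57×10^5 C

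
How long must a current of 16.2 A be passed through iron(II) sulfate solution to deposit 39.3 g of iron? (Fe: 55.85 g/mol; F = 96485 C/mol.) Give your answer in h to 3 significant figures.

2.33 h

n(Fe) = 39.3 / 55.85 = 0.7037 mol
Fe²⁺ + 2e⁻ → Fe, so n(e⁻) = 2 × 0.7037 = 1.407 mol
Q = 1.407 × 96485 = 1.358×10^5 C
t = Q / I = 1.358×10^5 / 16.2 = 8383 s = 2.33 h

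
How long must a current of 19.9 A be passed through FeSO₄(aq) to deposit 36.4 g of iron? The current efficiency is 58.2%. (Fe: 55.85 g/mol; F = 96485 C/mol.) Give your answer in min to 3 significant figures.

n(Fe) = 36.4 / 55.85 = 0.6517 mol
Fe²⁺ + 2e⁻ → Fe, so n(e⁻) = 2 × 0.6517 = 1.303 mol
Q = 1.303 × 96485 / 0.582 = 2.160×10^5 C
t = Q / I = 2.160×10^5 / 19.9 = 10850 s = 181 min

181 min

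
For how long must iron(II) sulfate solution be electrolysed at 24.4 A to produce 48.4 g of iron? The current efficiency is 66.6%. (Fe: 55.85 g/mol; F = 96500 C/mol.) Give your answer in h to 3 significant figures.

n(Fe) = 48.4 / 55.85 = 0.8666 mol
Fe²⁺ + 2e⁻ → Fe, so n(e⁻) = 2 × 0.8666 = 1.733 mol
Q = 1.733 × 96500 / 0.666 = 2.511×10^5 C
t = Q / I = 2.511×10^5 / 24.4 = 10290 s = 2.86 h

2.86 h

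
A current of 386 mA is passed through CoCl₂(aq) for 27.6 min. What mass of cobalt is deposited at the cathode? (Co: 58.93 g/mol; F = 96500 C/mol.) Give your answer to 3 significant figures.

Q = It = 0.386 × 1656 = 639.2 C
Moles of electrons = 639.2 / 96500 = 0.006624 mol
Co²⁺ + 2e⁻ → Co, so n(Co) = 0.006624 / 2 = 0.003312 mol
m = 0.003312 × 58.93 = 0.195 g

0.195 g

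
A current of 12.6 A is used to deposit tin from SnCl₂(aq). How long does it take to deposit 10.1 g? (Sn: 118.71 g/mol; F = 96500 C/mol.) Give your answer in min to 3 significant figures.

n(Sn) = 10.1 / 118.71 = 0.08508 mol
Sn²⁺ + 2e⁻ → Sn, so n(e⁻) = 2 × 0.08508 = 0.1702 mol
Q = 0.1702 × 96500 = 16420 C
t = Q / I = 16420 / 12.6 = 1303 s = 21.7 min

21.7 min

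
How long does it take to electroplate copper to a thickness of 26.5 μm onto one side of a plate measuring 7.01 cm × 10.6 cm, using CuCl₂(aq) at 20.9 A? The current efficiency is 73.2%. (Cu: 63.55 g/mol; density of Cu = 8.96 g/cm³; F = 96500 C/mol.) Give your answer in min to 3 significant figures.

5.84 min

Plated area = 7.01 × 10.6 = 74.31 cm²
Volume = 74.31 × 26.5×10⁻⁴ cm = 0.1969 cm³
m(Cu) = 0.1969 × 8.96 = 1.764 g
n(Cu) = 1.764 / 63.55 = 0.02776 mol; n(e⁻) = 2 × 0.02776 = 0.05552 mol
Q = 0.05552 × 96500 / 0.732 = 7319 C
t = 7319 / 20.9 = 350.2 s = 5.84 min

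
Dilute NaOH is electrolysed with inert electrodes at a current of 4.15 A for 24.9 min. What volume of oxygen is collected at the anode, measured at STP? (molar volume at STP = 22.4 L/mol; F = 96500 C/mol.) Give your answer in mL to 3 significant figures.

Charge passed = 4.15 × 1494 = 6200 C
n(e⁻) = Q/F = 6200/96500 = 0.06425 mol
2H₂O → O₂ + 4H⁺ + 4e⁻, so n(O₂) = 0.06425 / 4 = 0.01606 mol
V = 0.01606 × 22.4 = 0.3597 L
= 360 mL

360 mL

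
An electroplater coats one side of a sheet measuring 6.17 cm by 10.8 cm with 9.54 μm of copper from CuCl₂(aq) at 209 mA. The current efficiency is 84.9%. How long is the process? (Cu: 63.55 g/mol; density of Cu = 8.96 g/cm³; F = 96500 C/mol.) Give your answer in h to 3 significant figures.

Plated area = 6.17 × 10.8 = 66.64 cm²
Volume = 66.64 × 9.54×10⁻⁴ cm = 0.06357 cm³
m(Cu) = 0.06357 × 8.96 = 0.5696 g
n(Cu) = 0.5696 / 63.55 = 0.008963 mol; n(e⁻) = 2 × 0.008963 = 0.01793 mol
Q = 0.01793 × 96500 / 0.849 = 2038 C
t = 2038 / 0.209 = 9751 s = 2.71 h

2.71 h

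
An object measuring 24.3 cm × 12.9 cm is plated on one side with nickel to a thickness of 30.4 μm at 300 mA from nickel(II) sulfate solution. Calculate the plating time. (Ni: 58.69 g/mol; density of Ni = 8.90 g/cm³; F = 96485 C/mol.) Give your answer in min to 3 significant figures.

1550 min

Plated area = 24.3 × 12.9 = 313.5 cm²
Volume = 313.5 × 30.4×10⁻⁴ cm = 0.9530 cm³
m(Ni) = 0.9530 × 8.90 = 8.482 g
n(Ni) = 8.482 / 58.69 = 0.1445 mol; n(e⁻) = 2 × 0.1445 = 0.2890 mol
Q = 0.2890 × 96485 = 27880 C
t = 27880 / 0.300 = 92930 s = 1550 min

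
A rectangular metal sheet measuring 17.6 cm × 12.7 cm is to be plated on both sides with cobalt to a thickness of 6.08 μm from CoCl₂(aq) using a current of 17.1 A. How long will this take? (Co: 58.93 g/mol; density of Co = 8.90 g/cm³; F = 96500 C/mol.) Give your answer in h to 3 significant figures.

0.129 h

Plated area = 2 × 17.6 × 12.7 = 447.0 cm²
Volume = 447.0 × 6.08×10⁻⁴ cm = 0.2718 cm³
m(Co) = 0.2718 × 8.90 = 2.419 g
n(Co) = 2.419 / 58.93 = 0.04105 mol; n(e⁻) = 2 × 0.04105 = 0.08210 mol
Q = 0.08210 × 96500 = 7923 C
t = 7923 / 17.1 = 463.3 s = 0.129 h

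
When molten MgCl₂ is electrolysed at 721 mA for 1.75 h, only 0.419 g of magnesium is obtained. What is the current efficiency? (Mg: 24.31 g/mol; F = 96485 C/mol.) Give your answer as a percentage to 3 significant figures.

Q = 0.721 × 6300 = 4542 C
n(e⁻) = 4542 / 96485 = 0.04707 mol
Mg²⁺ + 2e⁻ → Mg, so theoretical n(Mg) = 0.02354 mol → 0.5723 g
Efficiency = 0.419 / 0.5723 = 0.7321 = 73.2%

73.2%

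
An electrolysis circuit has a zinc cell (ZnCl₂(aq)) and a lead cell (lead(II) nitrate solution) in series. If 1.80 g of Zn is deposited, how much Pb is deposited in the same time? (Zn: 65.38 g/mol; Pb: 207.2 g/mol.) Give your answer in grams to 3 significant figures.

n(Zn) = 1.80 / 65.38 = 0.02753 mol
Zn²⁺ + 2e⁻ → Zn, so n(e⁻) = 2 × 0.02753 = 0.05506 mol
Same current for the same time ⇒ same n(e⁻) = 0.05506 mol in both cells.
Pb²⁺ + 2e⁻ → Pb, so n(Pb) = 0.05506 / 2 = 0.02753 mol
m(Pb) = 0.02753 × 207.2 = 5.70 g

5.70 g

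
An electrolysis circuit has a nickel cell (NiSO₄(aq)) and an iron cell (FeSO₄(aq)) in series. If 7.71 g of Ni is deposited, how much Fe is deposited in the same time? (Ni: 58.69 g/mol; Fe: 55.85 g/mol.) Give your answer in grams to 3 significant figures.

7.34 g

n(Ni) = 7.71 / 58.69 = 0.1314 mol
Ni²⁺ + 2e⁻ → Ni, so n(e⁻) = 2 × 0.1314 = 0.2628 mol
The cells are in series, so the same charge (and hence the same n(e⁻) = 0.2628 mol) passes through both.
Fe²⁺ + 2e⁻ → Fe, so n(Fe) = 0.2628 / 2 = 0.1314 mol
m(Fe) = 0.1314 × 55.85 = 7.34 g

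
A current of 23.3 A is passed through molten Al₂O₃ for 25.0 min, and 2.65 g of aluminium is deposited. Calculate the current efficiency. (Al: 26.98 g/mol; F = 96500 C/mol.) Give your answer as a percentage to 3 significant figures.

81.4%

Q = 23.3 × 1500 = 34950 C
n(e⁻) = 34950 / 96500 = 0.3622 mol
Al³⁺ + 3e⁻ → Al, so theoretical n(Al) = 0.1207 mol → 3.256 g
Efficiency = 2.65 / 3.256 = 0.8139 = 81.4%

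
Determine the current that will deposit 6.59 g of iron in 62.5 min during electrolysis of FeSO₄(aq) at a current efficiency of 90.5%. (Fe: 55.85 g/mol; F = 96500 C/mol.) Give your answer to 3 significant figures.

n(Fe) = 6.59 / 55.85 = 0.1180 mol
Fe²⁺ + 2e⁻ → Fe, so n(e⁻) = 2 × 0.1180 = 0.2360 mol
Q = 0.2360 × 96500 / 0.905 = 25160 C
I = Q / t = 25160 / 3750 s = 6.71 A

6.71 A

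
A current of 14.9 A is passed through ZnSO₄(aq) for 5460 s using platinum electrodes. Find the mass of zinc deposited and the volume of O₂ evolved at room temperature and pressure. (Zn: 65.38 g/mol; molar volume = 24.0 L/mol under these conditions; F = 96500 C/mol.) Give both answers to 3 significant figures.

27.6 g Zn; 5.06 L O₂

Q = 14.9 × 5460 = 81350 C; n(e⁻) = 81350 / 96500 = 0.8430 mol
Cathode: Zn²⁺ + 2e⁻ → Zn → n(Zn) = 0.8430/2 = 0.4215 mol → 27.6 g
Anode: 2H₂O → O₂ + 4H⁺ + 4e⁻ → n(O₂) = 0.8430/4 = 0.2108 mol → 5.06 L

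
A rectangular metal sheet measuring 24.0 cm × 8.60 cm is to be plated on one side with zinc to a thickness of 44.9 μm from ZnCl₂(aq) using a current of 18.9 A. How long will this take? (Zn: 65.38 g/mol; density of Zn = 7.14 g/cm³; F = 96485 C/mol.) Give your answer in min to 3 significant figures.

Plated area = 24.0 × 8.60 = 206.4 cm²
Volume = 206.4 × 44.9×10⁻⁴ cm = 0.9267 cm³
m(Zn) = 0.9267 × 7.14 = 6.617 g
n(Zn) = 6.617 / 65.38 = 0.1012 mol; n(e⁻) = 2 × 0.1012 = 0.2024 mol
Q = 0.2024 × 96485 = 19530 C
t = 19530 / 18.9 = 1033 s = 17.2 min

17.2 min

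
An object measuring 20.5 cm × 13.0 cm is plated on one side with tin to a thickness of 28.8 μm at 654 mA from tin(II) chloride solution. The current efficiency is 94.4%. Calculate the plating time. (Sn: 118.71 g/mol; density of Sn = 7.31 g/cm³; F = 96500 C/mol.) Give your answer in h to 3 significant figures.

4.10 h

Plated area = 20.5 × 13.0 = 266.5 cm²
Volume = 266.5 × 28.8×10⁻⁴ cm = 0.7675 cm³
m(Sn) = 0.7675 × 7.31 = 5.610 g
n(Sn) = 5.610 / 118.71 = 0.04726 mol; n(e⁻) = 2 × 0.04726 = 0.09452 mol
Q = 0.09452 × 96500 / 0.944 = 9662 C
t = 9662 / 0.654 = 14770 s = 4.10 h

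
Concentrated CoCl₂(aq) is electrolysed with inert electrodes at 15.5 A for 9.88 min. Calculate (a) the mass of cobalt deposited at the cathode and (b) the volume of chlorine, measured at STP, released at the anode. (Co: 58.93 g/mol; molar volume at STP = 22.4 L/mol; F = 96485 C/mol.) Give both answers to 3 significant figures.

2.81 g Co; 1.07 L Cl₂

Q = 15.5 × 592.8 = 9188 C; n(e⁻) = 9188 / 96485 = 0.09523 mol
Cathode: Co²⁺ + 2e⁻ → Co → n(Co) = 0.09523/2 = 0.04762 mol → 2.81 g
Anode: 2Cl⁻ → Cl₂ + 2e⁻ → n(Cl₂) = 0.09523/2 = 0.04762 mol → 1.07 L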